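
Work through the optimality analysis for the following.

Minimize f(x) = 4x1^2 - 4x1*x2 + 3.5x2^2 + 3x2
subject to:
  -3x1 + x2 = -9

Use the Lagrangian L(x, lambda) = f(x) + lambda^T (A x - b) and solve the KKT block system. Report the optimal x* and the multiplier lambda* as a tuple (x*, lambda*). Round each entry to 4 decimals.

Form the Lagrangian:
  L(x, lambda) = (1/2) x^T Q x + c^T x + lambda^T (A x - b)
Stationarity (grad_x L = 0): Q x + c + A^T lambda = 0.
Primal feasibility: A x = b.

This gives the KKT block system:
  [ Q   A^T ] [ x     ]   [-c ]
  [ A    0  ] [ lambda ] = [ b ]

Solving the linear system:
  x*      = (3.0638, 0.1915)
  lambda* = (7.9149)
  f(x*)   = 35.9043

x* = (3.0638, 0.1915), lambda* = (7.9149)


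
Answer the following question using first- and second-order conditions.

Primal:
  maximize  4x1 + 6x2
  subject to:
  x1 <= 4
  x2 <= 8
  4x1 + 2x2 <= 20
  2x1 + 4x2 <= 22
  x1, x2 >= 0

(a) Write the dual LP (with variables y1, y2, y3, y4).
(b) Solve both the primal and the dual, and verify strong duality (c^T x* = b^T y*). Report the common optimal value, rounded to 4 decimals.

The standard primal-dual pair for 'max c^T x s.t. A x <= b, x >= 0' is:
  Dual:  min b^T y  s.t.  A^T y >= c,  y >= 0.

So the dual LP is:
  minimize  4y1 + 8y2 + 20y3 + 22y4
  subject to:
    y1 + 4y3 + 2y4 >= 4
    y2 + 2y3 + 4y4 >= 6
    y1, y2, y3, y4 >= 0

Solving the primal: x* = (3, 4).
  primal value c^T x* = 36.
Solving the dual: y* = (0, 0, 0.3333, 1.3333).
  dual value b^T y* = 36.
Strong duality: c^T x* = b^T y*. Confirmed.

36


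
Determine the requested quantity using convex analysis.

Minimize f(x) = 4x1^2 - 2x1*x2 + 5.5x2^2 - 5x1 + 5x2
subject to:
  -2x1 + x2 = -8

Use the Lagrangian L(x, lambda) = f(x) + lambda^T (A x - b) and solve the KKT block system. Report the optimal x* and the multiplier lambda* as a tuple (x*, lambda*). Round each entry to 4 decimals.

Form the Lagrangian:
  L(x, lambda) = (1/2) x^T Q x + c^T x + lambda^T (A x - b)
Stationarity (grad_x L = 0): Q x + c + A^T lambda = 0.
Primal feasibility: A x = b.

This gives the KKT block system:
  [ Q   A^T ] [ x     ]   [-c ]
  [ A    0  ] [ lambda ] = [ b ]

Solving the linear system:
  x*      = (3.5227, -0.9545)
  lambda* = (12.5455)
  f(x*)   = 38.9886

x* = (3.5227, -0.9545), lambda* = (12.5455)


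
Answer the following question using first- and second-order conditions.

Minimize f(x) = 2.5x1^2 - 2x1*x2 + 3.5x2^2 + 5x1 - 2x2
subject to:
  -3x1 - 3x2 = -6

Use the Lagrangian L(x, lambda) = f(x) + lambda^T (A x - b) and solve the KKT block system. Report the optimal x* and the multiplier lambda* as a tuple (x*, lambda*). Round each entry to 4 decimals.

Form the Lagrangian:
  L(x, lambda) = (1/2) x^T Q x + c^T x + lambda^T (A x - b)
Stationarity (grad_x L = 0): Q x + c + A^T lambda = 0.
Primal feasibility: A x = b.

This gives the KKT block system:
  [ Q   A^T ] [ x     ]   [-c ]
  [ A    0  ] [ lambda ] = [ b ]

Solving the linear system:
  x*      = (0.6875, 1.3125)
  lambda* = (1.9375)
  f(x*)   = 6.2187

x* = (0.6875, 1.3125), lambda* = (1.9375)


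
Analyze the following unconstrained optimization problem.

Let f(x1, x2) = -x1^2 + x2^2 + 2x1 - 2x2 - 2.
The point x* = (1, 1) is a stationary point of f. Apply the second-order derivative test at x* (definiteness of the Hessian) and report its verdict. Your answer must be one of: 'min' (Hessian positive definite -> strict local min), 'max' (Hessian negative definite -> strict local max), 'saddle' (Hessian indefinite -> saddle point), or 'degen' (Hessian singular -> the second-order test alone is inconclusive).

Compute the Hessian H = grad^2 f:
  H = [[-2, 0], [0, 2]]
Verify stationarity: grad f(x*) = H x* + g = (0, 0).
Eigenvalues of H: -2, 2.
Eigenvalues have mixed signs, so H is indefinite -> x* is a saddle point.

saddle


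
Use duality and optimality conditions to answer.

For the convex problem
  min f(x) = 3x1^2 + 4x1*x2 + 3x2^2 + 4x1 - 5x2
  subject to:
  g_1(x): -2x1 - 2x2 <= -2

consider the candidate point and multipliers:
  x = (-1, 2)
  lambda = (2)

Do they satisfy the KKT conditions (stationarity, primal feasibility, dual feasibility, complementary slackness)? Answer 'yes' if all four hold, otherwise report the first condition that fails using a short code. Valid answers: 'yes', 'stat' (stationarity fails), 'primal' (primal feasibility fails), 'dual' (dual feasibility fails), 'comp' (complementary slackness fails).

Gradient of f: grad f(x) = Q x + c = (6, 3)
Constraint values g_i(x) = a_i^T x - b_i:
  g_1((-1, 2)) = 0
Stationarity residual: grad f(x) + sum_i lambda_i a_i = (2, -1)
  -> stationarity FAILS
Primal feasibility (all g_i <= 0): OK
Dual feasibility (all lambda_i >= 0): OK
Complementary slackness (lambda_i * g_i(x) = 0 for all i): OK

Verdict: the first failing condition is stationarity -> stat.

stat


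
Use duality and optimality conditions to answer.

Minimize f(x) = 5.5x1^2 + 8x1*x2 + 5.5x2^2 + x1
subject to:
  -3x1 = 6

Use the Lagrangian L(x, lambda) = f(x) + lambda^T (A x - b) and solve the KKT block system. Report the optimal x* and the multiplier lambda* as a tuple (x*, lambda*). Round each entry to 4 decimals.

Form the Lagrangian:
  L(x, lambda) = (1/2) x^T Q x + c^T x + lambda^T (A x - b)
Stationarity (grad_x L = 0): Q x + c + A^T lambda = 0.
Primal feasibility: A x = b.

This gives the KKT block system:
  [ Q   A^T ] [ x     ]   [-c ]
  [ A    0  ] [ lambda ] = [ b ]

Solving the linear system:
  x*      = (-2, 1.4545)
  lambda* = (-3.1212)
  f(x*)   = 8.3636

x* = (-2, 1.4545), lambda* = (-3.1212)


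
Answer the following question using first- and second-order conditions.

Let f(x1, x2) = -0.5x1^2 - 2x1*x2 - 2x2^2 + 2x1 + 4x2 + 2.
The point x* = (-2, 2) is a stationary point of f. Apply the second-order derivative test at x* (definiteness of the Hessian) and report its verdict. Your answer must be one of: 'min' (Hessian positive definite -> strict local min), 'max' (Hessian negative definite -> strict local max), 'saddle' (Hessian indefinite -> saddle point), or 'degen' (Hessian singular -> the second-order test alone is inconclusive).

Compute the Hessian H = grad^2 f:
  H = [[-1, -2], [-2, -4]]
Verify stationarity: grad f(x*) = H x* + g = (0, 0).
Eigenvalues of H: -5, 0.
H has a zero eigenvalue (singular; negative semidefinite but not definite), so H is neither positive definite, negative definite, nor indefinite. The second-order test alone is inconclusive -> degen.
(Indeed, f is constant along the null direction of H through x*, so x* is not a strict local extremum.)

degen


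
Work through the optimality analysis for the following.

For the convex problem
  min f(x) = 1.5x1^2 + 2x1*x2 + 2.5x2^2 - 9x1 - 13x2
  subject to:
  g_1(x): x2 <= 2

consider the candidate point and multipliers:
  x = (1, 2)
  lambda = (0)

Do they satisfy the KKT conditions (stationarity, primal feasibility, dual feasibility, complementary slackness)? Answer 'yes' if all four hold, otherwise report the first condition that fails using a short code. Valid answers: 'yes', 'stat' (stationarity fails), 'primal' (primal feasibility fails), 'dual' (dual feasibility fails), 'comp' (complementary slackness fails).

Gradient of f: grad f(x) = Q x + c = (-2, -1)
Constraint values g_i(x) = a_i^T x - b_i:
  g_1((1, 2)) = 0
Stationarity residual: grad f(x) + sum_i lambda_i a_i = (-2, -1)
  -> stationarity FAILS
Primal feasibility (all g_i <= 0): OK
Dual feasibility (all lambda_i >= 0): OK
Complementary slackness (lambda_i * g_i(x) = 0 for all i): OK

Verdict: the first failing condition is stationarity -> stat.

stat


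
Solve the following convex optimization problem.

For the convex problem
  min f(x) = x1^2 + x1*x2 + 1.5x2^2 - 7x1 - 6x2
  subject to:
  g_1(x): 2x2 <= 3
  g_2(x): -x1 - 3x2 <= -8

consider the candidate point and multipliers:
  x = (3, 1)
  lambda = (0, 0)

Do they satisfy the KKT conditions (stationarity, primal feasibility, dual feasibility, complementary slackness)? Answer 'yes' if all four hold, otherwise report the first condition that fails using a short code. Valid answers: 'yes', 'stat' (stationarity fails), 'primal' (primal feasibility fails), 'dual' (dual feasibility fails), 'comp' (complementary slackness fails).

Gradient of f: grad f(x) = Q x + c = (0, 0)
Constraint values g_i(x) = a_i^T x - b_i:
  g_1((3, 1)) = -1
  g_2((3, 1)) = 2
Stationarity residual: grad f(x) + sum_i lambda_i a_i = (0, 0)
  -> stationarity OK
Primal feasibility (all g_i <= 0): FAILS
Dual feasibility (all lambda_i >= 0): OK
Complementary slackness (lambda_i * g_i(x) = 0 for all i): OK

Verdict: the first failing condition is primal_feasibility -> primal.

primal


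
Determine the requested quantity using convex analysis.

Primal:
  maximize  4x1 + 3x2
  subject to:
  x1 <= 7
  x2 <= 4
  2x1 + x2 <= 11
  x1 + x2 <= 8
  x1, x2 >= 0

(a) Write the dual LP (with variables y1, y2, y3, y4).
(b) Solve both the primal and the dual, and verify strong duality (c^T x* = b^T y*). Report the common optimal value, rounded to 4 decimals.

The standard primal-dual pair for 'max c^T x s.t. A x <= b, x >= 0' is:
  Dual:  min b^T y  s.t.  A^T y >= c,  y >= 0.

So the dual LP is:
  minimize  7y1 + 4y2 + 11y3 + 8y4
  subject to:
    y1 + 2y3 + y4 >= 4
    y2 + y3 + y4 >= 3
    y1, y2, y3, y4 >= 0

Solving the primal: x* = (3.5, 4).
  primal value c^T x* = 26.
Solving the dual: y* = (0, 1, 2, 0).
  dual value b^T y* = 26.
Strong duality: c^T x* = b^T y*. Confirmed.

26


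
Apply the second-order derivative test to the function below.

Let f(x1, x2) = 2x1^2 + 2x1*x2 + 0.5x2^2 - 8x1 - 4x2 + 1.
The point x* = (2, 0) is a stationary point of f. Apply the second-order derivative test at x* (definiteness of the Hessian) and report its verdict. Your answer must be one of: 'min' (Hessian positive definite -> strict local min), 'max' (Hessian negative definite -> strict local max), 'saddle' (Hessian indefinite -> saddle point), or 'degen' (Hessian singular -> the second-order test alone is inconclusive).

Compute the Hessian H = grad^2 f:
  H = [[4, 2], [2, 1]]
Verify stationarity: grad f(x*) = H x* + g = (0, 0).
Eigenvalues of H: 0, 5.
H has a zero eigenvalue (singular; positive semidefinite but not definite), so H is neither positive definite, negative definite, nor indefinite. The second-order test alone is inconclusive -> degen.
(Indeed, f is constant along the null direction of H through x*, so x* is not a strict local extremum.)

degen


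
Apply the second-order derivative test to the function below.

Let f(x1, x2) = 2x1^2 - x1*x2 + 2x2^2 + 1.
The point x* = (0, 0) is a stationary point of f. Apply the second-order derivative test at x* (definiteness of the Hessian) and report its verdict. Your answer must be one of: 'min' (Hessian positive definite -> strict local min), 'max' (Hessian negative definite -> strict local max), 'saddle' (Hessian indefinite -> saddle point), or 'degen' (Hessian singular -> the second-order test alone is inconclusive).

Compute the Hessian H = grad^2 f:
  H = [[4, -1], [-1, 4]]
Verify stationarity: grad f(x*) = H x* + g = (0, 0).
Eigenvalues of H: 3, 5.
Both eigenvalues > 0, so H is positive definite -> x* is a strict local min.

min


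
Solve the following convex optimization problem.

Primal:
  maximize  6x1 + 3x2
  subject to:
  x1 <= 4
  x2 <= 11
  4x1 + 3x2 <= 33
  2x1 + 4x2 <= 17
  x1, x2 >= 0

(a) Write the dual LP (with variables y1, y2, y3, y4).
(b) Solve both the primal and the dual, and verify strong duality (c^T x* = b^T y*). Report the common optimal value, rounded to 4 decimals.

The standard primal-dual pair for 'max c^T x s.t. A x <= b, x >= 0' is:
  Dual:  min b^T y  s.t.  A^T y >= c,  y >= 0.

So the dual LP is:
  minimize  4y1 + 11y2 + 33y3 + 17y4
  subject to:
    y1 + 4y3 + 2y4 >= 6
    y2 + 3y3 + 4y4 >= 3
    y1, y2, y3, y4 >= 0

Solving the primal: x* = (4, 2.25).
  primal value c^T x* = 30.75.
Solving the dual: y* = (4.5, 0, 0, 0.75).
  dual value b^T y* = 30.75.
Strong duality: c^T x* = b^T y*. Confirmed.

30.75


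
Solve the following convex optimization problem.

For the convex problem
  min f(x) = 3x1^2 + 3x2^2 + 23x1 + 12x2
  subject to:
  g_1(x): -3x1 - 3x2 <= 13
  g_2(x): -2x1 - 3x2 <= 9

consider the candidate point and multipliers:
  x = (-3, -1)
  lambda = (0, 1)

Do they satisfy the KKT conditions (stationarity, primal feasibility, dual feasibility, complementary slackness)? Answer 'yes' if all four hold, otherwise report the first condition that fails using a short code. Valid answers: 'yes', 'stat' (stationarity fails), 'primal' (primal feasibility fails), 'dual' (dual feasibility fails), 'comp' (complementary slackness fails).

Gradient of f: grad f(x) = Q x + c = (5, 6)
Constraint values g_i(x) = a_i^T x - b_i:
  g_1((-3, -1)) = -1
  g_2((-3, -1)) = 0
Stationarity residual: grad f(x) + sum_i lambda_i a_i = (3, 3)
  -> stationarity FAILS
Primal feasibility (all g_i <= 0): OK
Dual feasibility (all lambda_i >= 0): OK
Complementary slackness (lambda_i * g_i(x) = 0 for all i): OK

Verdict: the first failing condition is stationarity -> stat.

stat


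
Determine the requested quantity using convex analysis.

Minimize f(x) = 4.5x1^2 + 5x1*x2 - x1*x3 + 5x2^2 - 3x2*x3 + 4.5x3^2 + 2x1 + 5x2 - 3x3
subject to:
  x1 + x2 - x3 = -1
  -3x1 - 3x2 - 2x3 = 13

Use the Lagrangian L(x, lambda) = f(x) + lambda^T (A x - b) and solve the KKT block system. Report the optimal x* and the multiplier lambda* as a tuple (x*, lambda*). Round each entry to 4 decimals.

Form the Lagrangian:
  L(x, lambda) = (1/2) x^T Q x + c^T x + lambda^T (A x - b)
Stationarity (grad_x L = 0): Q x + c + A^T lambda = 0.
Primal feasibility: A x = b.

This gives the KKT block system:
  [ Q   A^T ] [ x     ]   [-c ]
  [ A    0  ] [ lambda ] = [ b ]

Solving the linear system:
  x*      = (-0.8889, -2.1111, -2)
  lambda* = (-2.4444, -5.6667)
  f(x*)   = 32.4444

x* = (-0.8889, -2.1111, -2), lambda* = (-2.4444, -5.6667)


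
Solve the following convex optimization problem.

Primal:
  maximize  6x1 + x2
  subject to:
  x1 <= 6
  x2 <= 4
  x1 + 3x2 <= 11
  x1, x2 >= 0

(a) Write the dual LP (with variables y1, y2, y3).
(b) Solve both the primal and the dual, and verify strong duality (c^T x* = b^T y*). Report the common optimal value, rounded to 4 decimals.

The standard primal-dual pair for 'max c^T x s.t. A x <= b, x >= 0' is:
  Dual:  min b^T y  s.t.  A^T y >= c,  y >= 0.

So the dual LP is:
  minimize  6y1 + 4y2 + 11y3
  subject to:
    y1 + y3 >= 6
    y2 + 3y3 >= 1
    y1, y2, y3 >= 0

Solving the primal: x* = (6, 1.6667).
  primal value c^T x* = 37.6667.
Solving the dual: y* = (5.6667, 0, 0.3333).
  dual value b^T y* = 37.6667.
Strong duality: c^T x* = b^T y*. Confirmed.

37.6667


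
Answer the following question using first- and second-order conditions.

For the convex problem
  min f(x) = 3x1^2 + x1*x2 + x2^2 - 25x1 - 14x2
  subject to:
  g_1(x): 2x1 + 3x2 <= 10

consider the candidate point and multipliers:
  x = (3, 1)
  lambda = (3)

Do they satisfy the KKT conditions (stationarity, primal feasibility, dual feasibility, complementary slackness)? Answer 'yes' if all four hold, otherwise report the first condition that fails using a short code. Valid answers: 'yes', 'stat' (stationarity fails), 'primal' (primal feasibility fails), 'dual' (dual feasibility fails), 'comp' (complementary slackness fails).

Gradient of f: grad f(x) = Q x + c = (-6, -9)
Constraint values g_i(x) = a_i^T x - b_i:
  g_1((3, 1)) = -1
Stationarity residual: grad f(x) + sum_i lambda_i a_i = (0, 0)
  -> stationarity OK
Primal feasibility (all g_i <= 0): OK
Dual feasibility (all lambda_i >= 0): OK
Complementary slackness (lambda_i * g_i(x) = 0 for all i): FAILS

Verdict: the first failing condition is complementary_slackness -> comp.

comp


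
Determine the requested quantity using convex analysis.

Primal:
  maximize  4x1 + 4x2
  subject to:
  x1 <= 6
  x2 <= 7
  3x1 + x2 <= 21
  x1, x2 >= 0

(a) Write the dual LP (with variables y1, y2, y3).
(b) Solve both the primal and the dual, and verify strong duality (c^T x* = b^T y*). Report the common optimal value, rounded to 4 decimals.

The standard primal-dual pair for 'max c^T x s.t. A x <= b, x >= 0' is:
  Dual:  min b^T y  s.t.  A^T y >= c,  y >= 0.

So the dual LP is:
  minimize  6y1 + 7y2 + 21y3
  subject to:
    y1 + 3y3 >= 4
    y2 + y3 >= 4
    y1, y2, y3 >= 0

Solving the primal: x* = (4.6667, 7).
  primal value c^T x* = 46.6667.
Solving the dual: y* = (0, 2.6667, 1.3333).
  dual value b^T y* = 46.6667.
Strong duality: c^T x* = b^T y*. Confirmed.

46.6667


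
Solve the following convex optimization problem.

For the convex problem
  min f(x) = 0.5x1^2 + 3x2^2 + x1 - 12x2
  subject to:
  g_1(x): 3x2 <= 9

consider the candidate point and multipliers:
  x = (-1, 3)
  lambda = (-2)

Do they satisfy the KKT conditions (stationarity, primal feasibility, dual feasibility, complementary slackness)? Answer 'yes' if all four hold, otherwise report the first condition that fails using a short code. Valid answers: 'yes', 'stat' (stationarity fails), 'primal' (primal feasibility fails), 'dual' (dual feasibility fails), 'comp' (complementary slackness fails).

Gradient of f: grad f(x) = Q x + c = (0, 6)
Constraint values g_i(x) = a_i^T x - b_i:
  g_1((-1, 3)) = 0
Stationarity residual: grad f(x) + sum_i lambda_i a_i = (0, 0)
  -> stationarity OK
Primal feasibility (all g_i <= 0): OK
Dual feasibility (all lambda_i >= 0): FAILS
Complementary slackness (lambda_i * g_i(x) = 0 for all i): OK

Verdict: the first failing condition is dual_feasibility -> dual.

dual


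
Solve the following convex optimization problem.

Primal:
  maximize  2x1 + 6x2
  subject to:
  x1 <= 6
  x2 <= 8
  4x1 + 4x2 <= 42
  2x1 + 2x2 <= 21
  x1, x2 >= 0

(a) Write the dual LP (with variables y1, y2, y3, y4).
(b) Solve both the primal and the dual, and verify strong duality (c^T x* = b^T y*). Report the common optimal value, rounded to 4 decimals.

The standard primal-dual pair for 'max c^T x s.t. A x <= b, x >= 0' is:
  Dual:  min b^T y  s.t.  A^T y >= c,  y >= 0.

So the dual LP is:
  minimize  6y1 + 8y2 + 42y3 + 21y4
  subject to:
    y1 + 4y3 + 2y4 >= 2
    y2 + 4y3 + 2y4 >= 6
    y1, y2, y3, y4 >= 0

Solving the primal: x* = (2.5, 8).
  primal value c^T x* = 53.
Solving the dual: y* = (0, 4, 0.5, 0).
  dual value b^T y* = 53.
Strong duality: c^T x* = b^T y*. Confirmed.

53


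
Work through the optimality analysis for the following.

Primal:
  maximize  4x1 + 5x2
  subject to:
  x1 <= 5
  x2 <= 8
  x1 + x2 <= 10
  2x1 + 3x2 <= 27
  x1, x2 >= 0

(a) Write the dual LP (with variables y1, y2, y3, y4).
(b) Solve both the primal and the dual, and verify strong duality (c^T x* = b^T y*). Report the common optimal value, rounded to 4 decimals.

The standard primal-dual pair for 'max c^T x s.t. A x <= b, x >= 0' is:
  Dual:  min b^T y  s.t.  A^T y >= c,  y >= 0.

So the dual LP is:
  minimize  5y1 + 8y2 + 10y3 + 27y4
  subject to:
    y1 + y3 + 2y4 >= 4
    y2 + y3 + 3y4 >= 5
    y1, y2, y3, y4 >= 0

Solving the primal: x* = (3, 7).
  primal value c^T x* = 47.
Solving the dual: y* = (0, 0, 2, 1).
  dual value b^T y* = 47.
Strong duality: c^T x* = b^T y*. Confirmed.

47


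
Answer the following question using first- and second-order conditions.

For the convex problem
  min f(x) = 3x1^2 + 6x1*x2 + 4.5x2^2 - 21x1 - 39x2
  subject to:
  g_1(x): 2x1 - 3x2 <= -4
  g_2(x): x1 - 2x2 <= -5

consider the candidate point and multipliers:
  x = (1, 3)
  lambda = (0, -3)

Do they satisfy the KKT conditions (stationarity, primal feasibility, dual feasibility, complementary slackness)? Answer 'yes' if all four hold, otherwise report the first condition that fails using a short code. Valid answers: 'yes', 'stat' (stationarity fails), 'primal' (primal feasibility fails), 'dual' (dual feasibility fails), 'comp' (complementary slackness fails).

Gradient of f: grad f(x) = Q x + c = (3, -6)
Constraint values g_i(x) = a_i^T x - b_i:
  g_1((1, 3)) = -3
  g_2((1, 3)) = 0
Stationarity residual: grad f(x) + sum_i lambda_i a_i = (0, 0)
  -> stationarity OK
Primal feasibility (all g_i <= 0): OK
Dual feasibility (all lambda_i >= 0): FAILS
Complementary slackness (lambda_i * g_i(x) = 0 for all i): OK

Verdict: the first failing condition is dual_feasibility -> dual.

dual


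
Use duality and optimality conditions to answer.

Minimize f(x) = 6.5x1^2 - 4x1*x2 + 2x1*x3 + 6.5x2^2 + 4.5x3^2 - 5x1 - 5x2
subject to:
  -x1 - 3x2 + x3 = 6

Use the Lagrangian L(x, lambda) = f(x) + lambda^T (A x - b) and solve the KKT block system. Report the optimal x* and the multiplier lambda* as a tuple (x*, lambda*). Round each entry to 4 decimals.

Form the Lagrangian:
  L(x, lambda) = (1/2) x^T Q x + c^T x + lambda^T (A x - b)
Stationarity (grad_x L = 0): Q x + c + A^T lambda = 0.
Primal feasibility: A x = b.

This gives the KKT block system:
  [ Q   A^T ] [ x     ]   [-c ]
  [ A    0  ] [ lambda ] = [ b ]

Solving the linear system:
  x*      = (-0.7367, -1.4429, 0.9345)
  lambda* = (-6.937)
  f(x*)   = 26.2601

x* = (-0.7367, -1.4429, 0.9345), lambda* = (-6.937)


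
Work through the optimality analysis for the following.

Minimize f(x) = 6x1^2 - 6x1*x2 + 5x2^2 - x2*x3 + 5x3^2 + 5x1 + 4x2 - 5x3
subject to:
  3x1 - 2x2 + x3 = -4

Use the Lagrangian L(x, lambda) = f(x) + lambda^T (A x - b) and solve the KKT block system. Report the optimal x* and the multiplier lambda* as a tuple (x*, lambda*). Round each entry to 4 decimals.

Form the Lagrangian:
  L(x, lambda) = (1/2) x^T Q x + c^T x + lambda^T (A x - b)
Stationarity (grad_x L = 0): Q x + c + A^T lambda = 0.
Primal feasibility: A x = b.

This gives the KKT block system:
  [ Q   A^T ] [ x     ]   [-c ]
  [ A    0  ] [ lambda ] = [ b ]

Solving the linear system:
  x*      = (-1.7621, -0.6307, 0.0249)
  lambda* = (4.1203)
  f(x*)   = 2.5118

x* = (-1.7621, -0.6307, 0.0249), lambda* = (4.1203)


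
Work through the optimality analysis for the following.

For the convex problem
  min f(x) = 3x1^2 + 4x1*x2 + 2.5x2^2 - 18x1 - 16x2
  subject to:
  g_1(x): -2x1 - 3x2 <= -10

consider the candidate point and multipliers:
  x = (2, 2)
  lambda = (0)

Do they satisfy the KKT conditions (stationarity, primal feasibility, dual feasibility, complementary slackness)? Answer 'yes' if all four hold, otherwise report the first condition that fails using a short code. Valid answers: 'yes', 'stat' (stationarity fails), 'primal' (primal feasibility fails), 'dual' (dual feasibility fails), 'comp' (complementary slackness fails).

Gradient of f: grad f(x) = Q x + c = (2, 2)
Constraint values g_i(x) = a_i^T x - b_i:
  g_1((2, 2)) = 0
Stationarity residual: grad f(x) + sum_i lambda_i a_i = (2, 2)
  -> stationarity FAILS
Primal feasibility (all g_i <= 0): OK
Dual feasibility (all lambda_i >= 0): OK
Complementary slackness (lambda_i * g_i(x) = 0 for all i): OK

Verdict: the first failing condition is stationarity -> stat.

stat


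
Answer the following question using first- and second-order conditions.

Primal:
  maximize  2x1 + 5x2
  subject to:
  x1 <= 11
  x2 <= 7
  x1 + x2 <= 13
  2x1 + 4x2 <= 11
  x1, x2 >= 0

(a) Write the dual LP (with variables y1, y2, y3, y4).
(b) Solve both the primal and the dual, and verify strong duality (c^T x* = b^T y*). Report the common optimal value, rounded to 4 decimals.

The standard primal-dual pair for 'max c^T x s.t. A x <= b, x >= 0' is:
  Dual:  min b^T y  s.t.  A^T y >= c,  y >= 0.

So the dual LP is:
  minimize  11y1 + 7y2 + 13y3 + 11y4
  subject to:
    y1 + y3 + 2y4 >= 2
    y2 + y3 + 4y4 >= 5
    y1, y2, y3, y4 >= 0

Solving the primal: x* = (0, 2.75).
  primal value c^T x* = 13.75.
Solving the dual: y* = (0, 0, 0, 1.25).
  dual value b^T y* = 13.75.
Strong duality: c^T x* = b^T y*. Confirmed.

13.75


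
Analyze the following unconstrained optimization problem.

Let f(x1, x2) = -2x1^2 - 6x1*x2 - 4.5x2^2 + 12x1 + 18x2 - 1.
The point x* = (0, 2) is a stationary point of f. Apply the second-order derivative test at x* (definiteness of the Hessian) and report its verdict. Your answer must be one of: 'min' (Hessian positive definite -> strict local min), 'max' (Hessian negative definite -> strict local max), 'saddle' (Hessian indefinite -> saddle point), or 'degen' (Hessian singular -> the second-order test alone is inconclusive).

Compute the Hessian H = grad^2 f:
  H = [[-4, -6], [-6, -9]]
Verify stationarity: grad f(x*) = H x* + g = (0, 0).
Eigenvalues of H: -13, 0.
H has a zero eigenvalue (singular; negative semidefinite but not definite), so H is neither positive definite, negative definite, nor indefinite. The second-order test alone is inconclusive -> degen.
(Indeed, f is constant along the null direction of H through x*, so x* is not a strict local extremum.)

degen


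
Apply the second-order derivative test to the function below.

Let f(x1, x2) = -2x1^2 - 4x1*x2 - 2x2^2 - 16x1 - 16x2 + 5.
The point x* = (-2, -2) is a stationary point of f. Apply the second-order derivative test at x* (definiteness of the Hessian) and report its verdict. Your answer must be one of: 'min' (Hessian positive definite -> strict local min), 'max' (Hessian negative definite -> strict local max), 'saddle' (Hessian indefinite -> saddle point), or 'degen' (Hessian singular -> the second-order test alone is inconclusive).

Compute the Hessian H = grad^2 f:
  H = [[-4, -4], [-4, -4]]
Verify stationarity: grad f(x*) = H x* + g = (0, 0).
Eigenvalues of H: -8, 0.
H has a zero eigenvalue (singular; negative semidefinite but not definite), so H is neither positive definite, negative definite, nor indefinite. The second-order test alone is inconclusive -> degen.
(Indeed, f is constant along the null direction of H through x*, so x* is not a strict local extremum.)

degen


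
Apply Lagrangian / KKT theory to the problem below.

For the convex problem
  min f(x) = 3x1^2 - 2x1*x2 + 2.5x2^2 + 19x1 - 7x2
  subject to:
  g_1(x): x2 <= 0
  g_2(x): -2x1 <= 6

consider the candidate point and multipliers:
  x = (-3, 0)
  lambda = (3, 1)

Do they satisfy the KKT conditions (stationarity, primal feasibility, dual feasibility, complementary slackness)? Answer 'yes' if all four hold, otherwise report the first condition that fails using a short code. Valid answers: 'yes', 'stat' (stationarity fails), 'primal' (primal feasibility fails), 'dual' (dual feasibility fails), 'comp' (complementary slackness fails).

Gradient of f: grad f(x) = Q x + c = (1, -1)
Constraint values g_i(x) = a_i^T x - b_i:
  g_1((-3, 0)) = 0
  g_2((-3, 0)) = 0
Stationarity residual: grad f(x) + sum_i lambda_i a_i = (-1, 2)
  -> stationarity FAILS
Primal feasibility (all g_i <= 0): OK
Dual feasibility (all lambda_i >= 0): OK
Complementary slackness (lambda_i * g_i(x) = 0 for all i): OK

Verdict: the first failing condition is stationarity -> stat.

stat


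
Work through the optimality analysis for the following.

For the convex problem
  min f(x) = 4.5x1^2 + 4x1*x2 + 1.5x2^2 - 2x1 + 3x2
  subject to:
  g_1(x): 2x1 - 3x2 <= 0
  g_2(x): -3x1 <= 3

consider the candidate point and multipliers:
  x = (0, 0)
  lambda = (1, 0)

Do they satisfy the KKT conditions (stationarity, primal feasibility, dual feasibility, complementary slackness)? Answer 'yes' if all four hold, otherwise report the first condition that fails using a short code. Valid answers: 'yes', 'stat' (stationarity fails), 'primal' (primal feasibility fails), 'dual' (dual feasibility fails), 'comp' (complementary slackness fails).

Gradient of f: grad f(x) = Q x + c = (-2, 3)
Constraint values g_i(x) = a_i^T x - b_i:
  g_1((0, 0)) = 0
  g_2((0, 0)) = -3
Stationarity residual: grad f(x) + sum_i lambda_i a_i = (0, 0)
  -> stationarity OK
Primal feasibility (all g_i <= 0): OK
Dual feasibility (all lambda_i >= 0): OK
Complementary slackness (lambda_i * g_i(x) = 0 for all i): OK

Verdict: yes, KKT holds.

yes


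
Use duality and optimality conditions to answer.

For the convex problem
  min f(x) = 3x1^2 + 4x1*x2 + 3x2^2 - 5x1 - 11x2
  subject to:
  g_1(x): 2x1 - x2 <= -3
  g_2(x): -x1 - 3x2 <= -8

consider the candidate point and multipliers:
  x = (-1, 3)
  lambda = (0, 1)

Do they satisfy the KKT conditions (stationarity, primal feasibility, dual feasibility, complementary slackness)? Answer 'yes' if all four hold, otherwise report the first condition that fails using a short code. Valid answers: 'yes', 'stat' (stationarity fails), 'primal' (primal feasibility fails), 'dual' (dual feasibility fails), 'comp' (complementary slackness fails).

Gradient of f: grad f(x) = Q x + c = (1, 3)
Constraint values g_i(x) = a_i^T x - b_i:
  g_1((-1, 3)) = -2
  g_2((-1, 3)) = 0
Stationarity residual: grad f(x) + sum_i lambda_i a_i = (0, 0)
  -> stationarity OK
Primal feasibility (all g_i <= 0): OK
Dual feasibility (all lambda_i >= 0): OK
Complementary slackness (lambda_i * g_i(x) = 0 for all i): OK

Verdict: yes, KKT holds.

yes


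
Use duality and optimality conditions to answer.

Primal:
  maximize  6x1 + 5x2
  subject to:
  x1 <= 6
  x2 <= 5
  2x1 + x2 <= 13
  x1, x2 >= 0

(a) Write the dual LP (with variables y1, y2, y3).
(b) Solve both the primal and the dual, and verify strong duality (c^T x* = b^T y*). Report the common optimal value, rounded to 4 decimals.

The standard primal-dual pair for 'max c^T x s.t. A x <= b, x >= 0' is:
  Dual:  min b^T y  s.t.  A^T y >= c,  y >= 0.

So the dual LP is:
  minimize  6y1 + 5y2 + 13y3
  subject to:
    y1 + 2y3 >= 6
    y2 + y3 >= 5
    y1, y2, y3 >= 0

Solving the primal: x* = (4, 5).
  primal value c^T x* = 49.
Solving the dual: y* = (0, 2, 3).
  dual value b^T y* = 49.
Strong duality: c^T x* = b^T y*. Confirmed.

49


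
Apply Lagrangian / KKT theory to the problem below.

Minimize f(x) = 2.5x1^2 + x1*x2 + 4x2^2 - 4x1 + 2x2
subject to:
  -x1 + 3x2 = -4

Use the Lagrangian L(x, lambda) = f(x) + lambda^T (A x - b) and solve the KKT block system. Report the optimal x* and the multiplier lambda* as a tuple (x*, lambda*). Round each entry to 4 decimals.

Form the Lagrangian:
  L(x, lambda) = (1/2) x^T Q x + c^T x + lambda^T (A x - b)
Stationarity (grad_x L = 0): Q x + c + A^T lambda = 0.
Primal feasibility: A x = b.

This gives the KKT block system:
  [ Q   A^T ] [ x     ]   [-c ]
  [ A    0  ] [ lambda ] = [ b ]

Solving the linear system:
  x*      = (1.2542, -0.9153)
  lambda* = (1.3559)
  f(x*)   = -0.7119

x* = (1.2542, -0.9153), lambda* = (1.3559)


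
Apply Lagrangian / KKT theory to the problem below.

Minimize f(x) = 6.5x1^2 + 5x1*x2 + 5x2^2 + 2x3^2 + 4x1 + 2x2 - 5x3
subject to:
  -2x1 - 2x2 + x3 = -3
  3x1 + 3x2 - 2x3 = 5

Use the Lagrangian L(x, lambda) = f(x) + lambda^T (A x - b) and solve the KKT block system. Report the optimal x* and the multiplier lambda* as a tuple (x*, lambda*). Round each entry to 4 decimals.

Form the Lagrangian:
  L(x, lambda) = (1/2) x^T Q x + c^T x + lambda^T (A x - b)
Stationarity (grad_x L = 0): Q x + c + A^T lambda = 0.
Primal feasibility: A x = b.

This gives the KKT block system:
  [ Q   A^T ] [ x     ]   [-c ]
  [ A    0  ] [ lambda ] = [ b ]

Solving the linear system:
  x*      = (0.2308, 0.7692, -1)
  lambda* = (-5.3077, -7.1538)
  f(x*)   = 13.6538

x* = (0.2308, 0.7692, -1), lambda* = (-5.3077, -7.1538)


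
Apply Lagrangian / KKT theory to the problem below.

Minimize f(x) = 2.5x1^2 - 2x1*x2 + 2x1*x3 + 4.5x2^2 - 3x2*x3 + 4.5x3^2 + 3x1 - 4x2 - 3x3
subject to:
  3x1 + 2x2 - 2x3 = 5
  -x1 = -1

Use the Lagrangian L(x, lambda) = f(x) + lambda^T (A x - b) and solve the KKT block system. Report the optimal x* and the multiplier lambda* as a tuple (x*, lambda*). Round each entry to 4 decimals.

Form the Lagrangian:
  L(x, lambda) = (1/2) x^T Q x + c^T x + lambda^T (A x - b)
Stationarity (grad_x L = 0): Q x + c + A^T lambda = 0.
Primal feasibility: A x = b.

This gives the KKT block system:
  [ Q   A^T ] [ x     ]   [-c ]
  [ A    0  ] [ lambda ] = [ b ]

Solving the linear system:
  x*      = (1, 1.0833, 0.0833)
  lambda* = (-1.75, 0.75)
  f(x*)   = 3.9583

x* = (1, 1.0833, 0.0833), lambda* = (-1.75, 0.75)


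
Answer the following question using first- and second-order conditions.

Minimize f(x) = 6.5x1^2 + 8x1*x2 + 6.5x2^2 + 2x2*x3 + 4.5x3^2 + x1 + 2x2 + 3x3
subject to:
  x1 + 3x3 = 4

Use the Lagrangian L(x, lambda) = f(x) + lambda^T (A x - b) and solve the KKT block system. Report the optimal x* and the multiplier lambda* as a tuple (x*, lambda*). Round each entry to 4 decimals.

Form the Lagrangian:
  L(x, lambda) = (1/2) x^T Q x + c^T x + lambda^T (A x - b)
Stationarity (grad_x L = 0): Q x + c + A^T lambda = 0.
Primal feasibility: A x = b.

This gives the KKT block system:
  [ Q   A^T ] [ x     ]   [-c ]
  [ A    0  ] [ lambda ] = [ b ]

Solving the linear system:
  x*      = (0.6724, -0.7383, 1.1092)
  lambda* = (-3.8354)
  f(x*)   = 8.9324

x* = (0.6724, -0.7383, 1.1092), lambda* = (-3.8354)


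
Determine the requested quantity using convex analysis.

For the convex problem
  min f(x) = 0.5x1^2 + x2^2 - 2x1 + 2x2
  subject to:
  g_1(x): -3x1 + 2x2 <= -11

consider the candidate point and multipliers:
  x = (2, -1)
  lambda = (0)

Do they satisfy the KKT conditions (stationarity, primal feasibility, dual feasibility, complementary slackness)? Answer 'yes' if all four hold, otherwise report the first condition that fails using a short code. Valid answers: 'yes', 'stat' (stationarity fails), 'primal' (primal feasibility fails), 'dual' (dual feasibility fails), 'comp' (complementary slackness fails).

Gradient of f: grad f(x) = Q x + c = (0, 0)
Constraint values g_i(x) = a_i^T x - b_i:
  g_1((2, -1)) = 3
Stationarity residual: grad f(x) + sum_i lambda_i a_i = (0, 0)
  -> stationarity OK
Primal feasibility (all g_i <= 0): FAILS
Dual feasibility (all lambda_i >= 0): OK
Complementary slackness (lambda_i * g_i(x) = 0 for all i): OK

Verdict: the first failing condition is primal_feasibility -> primal.

primal


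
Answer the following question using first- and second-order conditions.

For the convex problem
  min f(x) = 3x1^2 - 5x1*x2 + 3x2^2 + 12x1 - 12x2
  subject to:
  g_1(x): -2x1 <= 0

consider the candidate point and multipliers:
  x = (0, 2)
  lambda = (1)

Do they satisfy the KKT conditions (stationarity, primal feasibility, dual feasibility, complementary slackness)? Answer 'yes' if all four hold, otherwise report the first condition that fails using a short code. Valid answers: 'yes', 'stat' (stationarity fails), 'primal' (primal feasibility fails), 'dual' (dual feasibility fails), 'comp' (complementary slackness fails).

Gradient of f: grad f(x) = Q x + c = (2, 0)
Constraint values g_i(x) = a_i^T x - b_i:
  g_1((0, 2)) = 0
Stationarity residual: grad f(x) + sum_i lambda_i a_i = (0, 0)
  -> stationarity OK
Primal feasibility (all g_i <= 0): OK
Dual feasibility (all lambda_i >= 0): OK
Complementary slackness (lambda_i * g_i(x) = 0 for all i): OK

Verdict: yes, KKT holds.

yes


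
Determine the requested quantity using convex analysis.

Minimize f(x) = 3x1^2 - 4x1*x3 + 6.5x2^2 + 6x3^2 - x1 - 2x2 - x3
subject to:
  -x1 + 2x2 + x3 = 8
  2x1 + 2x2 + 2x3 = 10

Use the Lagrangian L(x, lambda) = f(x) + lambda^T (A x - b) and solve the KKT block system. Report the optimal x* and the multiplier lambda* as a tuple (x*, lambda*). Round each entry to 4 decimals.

Form the Lagrangian:
  L(x, lambda) = (1/2) x^T Q x + c^T x + lambda^T (A x - b)
Stationarity (grad_x L = 0): Q x + c + A^T lambda = 0.
Primal feasibility: A x = b.

This gives the KKT block system:
  [ Q   A^T ] [ x     ]   [-c ]
  [ A    0  ] [ lambda ] = [ b ]

Solving the linear system:
  x*      = (0.0211, 3.0421, 1.9368)
  lambda* = (-15.3895, -3.3842)
  f(x*)   = 74.4579

x* = (0.0211, 3.0421, 1.9368), lambda* = (-15.3895, -3.3842)


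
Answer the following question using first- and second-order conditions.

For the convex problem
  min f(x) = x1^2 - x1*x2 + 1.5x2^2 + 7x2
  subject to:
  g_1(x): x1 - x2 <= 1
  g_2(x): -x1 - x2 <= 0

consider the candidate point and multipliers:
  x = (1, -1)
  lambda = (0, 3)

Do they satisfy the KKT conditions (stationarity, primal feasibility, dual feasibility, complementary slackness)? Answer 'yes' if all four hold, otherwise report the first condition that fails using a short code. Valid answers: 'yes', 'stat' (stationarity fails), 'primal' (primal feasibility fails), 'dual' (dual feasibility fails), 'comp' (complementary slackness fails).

Gradient of f: grad f(x) = Q x + c = (3, 3)
Constraint values g_i(x) = a_i^T x - b_i:
  g_1((1, -1)) = 1
  g_2((1, -1)) = 0
Stationarity residual: grad f(x) + sum_i lambda_i a_i = (0, 0)
  -> stationarity OK
Primal feasibility (all g_i <= 0): FAILS
Dual feasibility (all lambda_i >= 0): OK
Complementary slackness (lambda_i * g_i(x) = 0 for all i): OK

Verdict: the first failing condition is primal_feasibility -> primal.

primal


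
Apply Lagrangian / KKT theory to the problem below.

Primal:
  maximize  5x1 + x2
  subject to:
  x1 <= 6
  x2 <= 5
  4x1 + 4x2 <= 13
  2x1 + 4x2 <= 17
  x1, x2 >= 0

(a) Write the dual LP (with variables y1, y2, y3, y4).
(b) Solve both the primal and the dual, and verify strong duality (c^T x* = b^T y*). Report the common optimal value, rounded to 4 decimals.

The standard primal-dual pair for 'max c^T x s.t. A x <= b, x >= 0' is:
  Dual:  min b^T y  s.t.  A^T y >= c,  y >= 0.

So the dual LP is:
  minimize  6y1 + 5y2 + 13y3 + 17y4
  subject to:
    y1 + 4y3 + 2y4 >= 5
    y2 + 4y3 + 4y4 >= 1
    y1, y2, y3, y4 >= 0

Solving the primal: x* = (3.25, 0).
  primal value c^T x* = 16.25.
Solving the dual: y* = (0, 0, 1.25, 0).
  dual value b^T y* = 16.25.
Strong duality: c^T x* = b^T y*. Confirmed.

16.25


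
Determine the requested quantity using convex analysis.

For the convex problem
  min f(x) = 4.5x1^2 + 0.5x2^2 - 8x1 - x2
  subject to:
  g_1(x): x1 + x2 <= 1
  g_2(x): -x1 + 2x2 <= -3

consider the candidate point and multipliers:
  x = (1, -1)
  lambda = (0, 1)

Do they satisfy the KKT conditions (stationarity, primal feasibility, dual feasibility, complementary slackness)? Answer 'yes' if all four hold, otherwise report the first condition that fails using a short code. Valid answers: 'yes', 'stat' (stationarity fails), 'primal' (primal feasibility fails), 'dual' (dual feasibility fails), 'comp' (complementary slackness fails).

Gradient of f: grad f(x) = Q x + c = (1, -2)
Constraint values g_i(x) = a_i^T x - b_i:
  g_1((1, -1)) = -1
  g_2((1, -1)) = 0
Stationarity residual: grad f(x) + sum_i lambda_i a_i = (0, 0)
  -> stationarity OK
Primal feasibility (all g_i <= 0): OK
Dual feasibility (all lambda_i >= 0): OK
Complementary slackness (lambda_i * g_i(x) = 0 for all i): OK

Verdict: yes, KKT holds.

yes


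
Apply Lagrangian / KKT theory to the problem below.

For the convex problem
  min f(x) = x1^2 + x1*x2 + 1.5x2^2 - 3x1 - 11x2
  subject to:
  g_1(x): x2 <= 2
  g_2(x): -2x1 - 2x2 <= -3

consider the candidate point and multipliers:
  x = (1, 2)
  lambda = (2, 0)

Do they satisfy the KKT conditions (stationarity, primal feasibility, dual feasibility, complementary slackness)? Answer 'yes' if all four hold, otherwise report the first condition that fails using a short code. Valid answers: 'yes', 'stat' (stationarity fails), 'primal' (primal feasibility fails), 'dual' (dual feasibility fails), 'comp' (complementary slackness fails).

Gradient of f: grad f(x) = Q x + c = (1, -4)
Constraint values g_i(x) = a_i^T x - b_i:
  g_1((1, 2)) = 0
  g_2((1, 2)) = -3
Stationarity residual: grad f(x) + sum_i lambda_i a_i = (1, -2)
  -> stationarity FAILS
Primal feasibility (all g_i <= 0): OK
Dual feasibility (all lambda_i >= 0): OK
Complementary slackness (lambda_i * g_i(x) = 0 for all i): OK

Verdict: the first failing condition is stationarity -> stat.

stat


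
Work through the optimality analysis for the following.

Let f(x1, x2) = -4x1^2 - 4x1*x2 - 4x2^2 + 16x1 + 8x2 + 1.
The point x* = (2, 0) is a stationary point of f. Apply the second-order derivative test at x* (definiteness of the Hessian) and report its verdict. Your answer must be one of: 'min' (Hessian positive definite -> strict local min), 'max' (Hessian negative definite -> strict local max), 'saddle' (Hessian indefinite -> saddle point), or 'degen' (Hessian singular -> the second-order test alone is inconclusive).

Compute the Hessian H = grad^2 f:
  H = [[-8, -4], [-4, -8]]
Verify stationarity: grad f(x*) = H x* + g = (0, 0).
Eigenvalues of H: -12, -4.
Both eigenvalues < 0, so H is negative definite -> x* is a strict local max.

max
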